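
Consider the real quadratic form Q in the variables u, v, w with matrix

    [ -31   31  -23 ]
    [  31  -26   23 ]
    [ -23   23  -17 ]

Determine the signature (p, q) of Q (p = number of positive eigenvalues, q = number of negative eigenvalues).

(2, 1)

An LDLᵀ factorisation of A has diagonal entries -31, 5, 2/31.
That gives 2 positive, 1 negative pivots.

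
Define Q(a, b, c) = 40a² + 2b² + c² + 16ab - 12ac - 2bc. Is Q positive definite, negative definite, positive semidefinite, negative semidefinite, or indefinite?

The associated matrix is A = [[40, 8, -6], [8, 2, -1], [-6, -1, 1]].
Applying the same elementary operations to the rows and columns of A produces a congruent diagonal matrix with entries 40, 2/5, 0.
That gives 2 positive, 1 zero pivots.
Hence Q is positive semidefinite.

positive semidefinite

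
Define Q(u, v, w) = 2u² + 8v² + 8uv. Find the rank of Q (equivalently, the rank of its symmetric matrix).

The associated matrix is A = [[2, 4, 0], [4, 8, 0], [0, 0, 0]].
Congruent diagonalization of A (simultaneous row and column reduction) yields pivots 2, 0, 0.
Counting signs: 1 positive, 2 zero.
The rank is the number of nonzero pivots: 1.

1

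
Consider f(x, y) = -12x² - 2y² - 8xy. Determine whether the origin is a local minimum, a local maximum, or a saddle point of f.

The Hessian at the origin is H = [[-24, -8], [-8, -4]].
det H = -24·-4 − (-8)² = 32 > 0 and H[1,1] = -24 < 0, so H is negative definite.
Therefore the origin is a local maximum.

local maximum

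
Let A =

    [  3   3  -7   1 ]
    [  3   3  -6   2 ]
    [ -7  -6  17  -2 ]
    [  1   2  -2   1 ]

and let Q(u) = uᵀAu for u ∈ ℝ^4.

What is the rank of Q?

Row reduction of A gives 4 nonzero rows, so rank A = 4.

4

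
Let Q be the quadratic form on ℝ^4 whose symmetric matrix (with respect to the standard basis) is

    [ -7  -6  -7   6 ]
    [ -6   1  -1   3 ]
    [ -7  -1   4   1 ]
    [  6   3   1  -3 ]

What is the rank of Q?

4

An LDLᵀ factorisation of A has diagonal entries -7, 43/7, 298/43, -20/149.
Counting signs: 2 positive, 2 negative.
The rank is the number of nonzero pivots: 4.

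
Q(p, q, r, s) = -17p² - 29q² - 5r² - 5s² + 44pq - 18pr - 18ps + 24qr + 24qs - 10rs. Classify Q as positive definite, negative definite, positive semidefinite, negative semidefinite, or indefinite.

negative semidefinite

Write A = [[-17, 22, -9, -9], [22, -29, 12, 12], [-9, 12, -5, -5], [-9, 12, -5, -5]].
Congruent diagonalization of A (simultaneous row and column reduction) yields pivots -17, -9/17, 0, 0.
Counting signs: 2 negative, 2 zero.
Hence Q is negative semidefinite.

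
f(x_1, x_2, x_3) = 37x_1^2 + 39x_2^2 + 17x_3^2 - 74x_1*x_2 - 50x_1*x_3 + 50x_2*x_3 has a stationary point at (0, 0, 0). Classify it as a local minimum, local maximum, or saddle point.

local minimum

The Hessian at the origin is H = [[74, -74, -50], [-74, 78, 50], [-50, 50, 34]].
Symmetric row and column elimination reduces H to a congruent diagonal form with pivots 74, 4, 8/37.
So there are 3 positive pivots.
H is positive definite, so the origin is a strict local minimum.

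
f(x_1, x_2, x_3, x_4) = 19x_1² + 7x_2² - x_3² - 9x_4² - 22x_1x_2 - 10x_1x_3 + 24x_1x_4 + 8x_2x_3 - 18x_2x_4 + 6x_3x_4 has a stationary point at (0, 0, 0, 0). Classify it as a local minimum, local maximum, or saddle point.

The Hessian at the origin is H = [[38, -22, -10, 24], [-22, 14, 8, -18], [-10, 8, -2, 6], [24, -18, 6, -18]].
Applying the same elementary operations to the rows and columns of H produces a congruent diagonal matrix with entries 38, 24/19, -17/2, -30/17.
That gives 2 positive, 2 negative pivots.
H is indefinite, so the origin is a saddle point.

saddle point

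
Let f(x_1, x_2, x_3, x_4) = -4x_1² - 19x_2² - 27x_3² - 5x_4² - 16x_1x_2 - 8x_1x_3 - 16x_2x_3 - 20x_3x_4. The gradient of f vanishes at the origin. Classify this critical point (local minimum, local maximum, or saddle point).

local maximum

The Hessian at the origin is H = [[-8, -16, -8, 0], [-16, -38, -16, 0], [-8, -16, -54, -20], [0, 0, -20, -10]].
Applying the same elementary operations to the rows and columns of H produces a congruent diagonal matrix with entries -8, -6, -46, -30/23.
So there are 4 negative pivots.
H is negative definite, so the origin is a strict local maximum.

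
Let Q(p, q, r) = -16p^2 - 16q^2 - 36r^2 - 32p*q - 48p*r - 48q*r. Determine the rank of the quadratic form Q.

1

The symmetric matrix is A = [[-16, -16, -24], [-16, -16, -24], [-24, -24, -36]].
Applying the same elementary operations to the rows and columns of A produces a congruent diagonal matrix with entries -16, 0, 0.
That gives 1 negative, 2 zero pivots.
The rank is the number of nonzero pivots: 1.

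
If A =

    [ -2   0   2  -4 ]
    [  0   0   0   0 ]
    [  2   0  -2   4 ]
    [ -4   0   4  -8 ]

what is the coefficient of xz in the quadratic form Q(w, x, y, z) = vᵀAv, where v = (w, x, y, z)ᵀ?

The coefficient of xz is A[2,4] + A[4,2] = 2·0 = 0.

0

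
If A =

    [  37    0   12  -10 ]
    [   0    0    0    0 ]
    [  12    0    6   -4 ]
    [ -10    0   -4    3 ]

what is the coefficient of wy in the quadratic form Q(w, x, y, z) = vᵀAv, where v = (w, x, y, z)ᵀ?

The coefficient of wy is A[1,3] + A[3,1] = 2·12 = 24.

24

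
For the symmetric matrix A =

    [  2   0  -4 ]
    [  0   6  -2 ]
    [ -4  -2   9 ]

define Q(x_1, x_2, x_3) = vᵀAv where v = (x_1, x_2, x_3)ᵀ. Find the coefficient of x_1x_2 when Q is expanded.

0

The coefficient of x_1x_2 is A[1,2] + A[2,1] = 2·0 = 0.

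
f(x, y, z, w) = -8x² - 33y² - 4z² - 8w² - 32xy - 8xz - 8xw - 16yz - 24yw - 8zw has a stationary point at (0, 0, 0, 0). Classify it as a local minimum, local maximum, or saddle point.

The Hessian at the origin is H = [[-16, -32, -8, -8], [-32, -66, -16, -24], [-8, -16, -8, -8], [-8, -24, -8, -16]].
Row-reducing H symmetrically gives the diagonal entries -16, -2, -4, 24.
So there are 1 positive, 3 negative pivots.
H is indefinite, so the origin is a saddle point.

saddle point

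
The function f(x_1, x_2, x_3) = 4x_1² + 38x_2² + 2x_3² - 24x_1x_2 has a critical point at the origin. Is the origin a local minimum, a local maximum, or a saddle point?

The Hessian at the origin is H = [[8, -24, 0], [-24, 76, 0], [0, 0, 4]].
Symmetric row and column elimination reduces H to a congruent diagonal form with pivots 8, 4, 4.
That gives 3 positive pivots.
H is positive definite, so the origin is a strict local minimum.

local minimum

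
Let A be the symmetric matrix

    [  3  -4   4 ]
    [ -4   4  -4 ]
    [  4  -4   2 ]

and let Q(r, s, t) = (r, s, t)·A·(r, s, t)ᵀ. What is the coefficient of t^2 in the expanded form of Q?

The coefficient of t^2 is the diagonal entry A[3,3] = 2.

2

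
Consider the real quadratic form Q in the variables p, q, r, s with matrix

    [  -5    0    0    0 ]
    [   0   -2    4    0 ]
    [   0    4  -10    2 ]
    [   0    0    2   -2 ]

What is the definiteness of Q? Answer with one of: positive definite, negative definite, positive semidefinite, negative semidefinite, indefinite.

negative semidefinite

Row-reducing A symmetrically gives the diagonal entries -5, -2, -2, 0.
That gives 3 negative, 1 zero pivots.
Hence Q is negative semidefinite.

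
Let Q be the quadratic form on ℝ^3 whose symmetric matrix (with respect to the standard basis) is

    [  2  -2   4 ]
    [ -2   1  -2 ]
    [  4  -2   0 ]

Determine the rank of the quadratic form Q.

Applying the same elementary operations to the rows and columns of A produces a congruent diagonal matrix with entries 2, -1, -4.
Counting signs: 1 positive, 2 negative.
The rank is the number of nonzero pivots: 3.

3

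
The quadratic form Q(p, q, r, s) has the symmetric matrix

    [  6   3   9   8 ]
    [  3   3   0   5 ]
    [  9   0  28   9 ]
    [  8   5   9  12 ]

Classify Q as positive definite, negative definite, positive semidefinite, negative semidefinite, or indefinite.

positive definite

Applying the same elementary operations to the rows and columns of A produces a congruent diagonal matrix with entries 6, 3/2, 1, 2/3.
So there are 4 positive pivots.
Hence Q is positive definite.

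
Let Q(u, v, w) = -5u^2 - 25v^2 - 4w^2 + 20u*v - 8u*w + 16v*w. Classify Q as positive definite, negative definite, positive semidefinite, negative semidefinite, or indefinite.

negative definite

The symmetric matrix is A = [[-5, 10, -4], [10, -25, 8], [-4, 8, -4]].
Congruent diagonalization of A (simultaneous row and column reduction) yields pivots -5, -5, -4/5.
So there are 3 negative pivots.
Hence Q is negative definite.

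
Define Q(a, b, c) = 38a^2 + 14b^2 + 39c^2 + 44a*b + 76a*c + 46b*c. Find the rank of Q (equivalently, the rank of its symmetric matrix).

3

The associated matrix is A = [[38, 22, 38], [22, 14, 23], [38, 23, 39]].
Congruent diagonalization of A (simultaneous row and column reduction) yields pivots 38, 24/19, 5/24.
Counting signs: 3 positive.
The rank is the number of nonzero pivots: 3.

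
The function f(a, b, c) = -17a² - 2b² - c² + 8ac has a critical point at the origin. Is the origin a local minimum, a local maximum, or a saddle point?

The Hessian at the origin is H = [[-34, 0, 8], [0, -4, 0], [8, 0, -2]].
An LDLᵀ factorisation of H has diagonal entries -34, -4, -2/17.
That gives 3 negative pivots.
H is negative definite, so the origin is a strict local maximum.

local maximum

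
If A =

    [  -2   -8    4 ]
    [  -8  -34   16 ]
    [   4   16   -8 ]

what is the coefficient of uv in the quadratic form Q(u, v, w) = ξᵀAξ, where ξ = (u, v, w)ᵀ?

-16

The coefficient of uv is A[1,2] + A[2,1] = 2·(-8) = -16.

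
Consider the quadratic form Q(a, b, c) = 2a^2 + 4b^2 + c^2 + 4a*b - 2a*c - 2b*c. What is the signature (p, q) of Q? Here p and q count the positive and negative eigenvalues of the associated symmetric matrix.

(3, 0)

The symmetric matrix is A = [[2, 2, -1], [2, 4, -1], [-1, -1, 1]].
An LDLᵀ factorisation of A has diagonal entries 2, 2, 1/2.
So there are 3 positive pivots.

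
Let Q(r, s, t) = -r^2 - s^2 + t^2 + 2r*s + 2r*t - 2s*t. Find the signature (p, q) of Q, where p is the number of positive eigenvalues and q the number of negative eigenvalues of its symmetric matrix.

(1, 1)

The associated matrix is A = [[-1, 1, 1], [1, -1, -1], [1, -1, 1]].
Congruent diagonalization of A (simultaneous row and column reduction) yields pivots -1, 0, 2.
That gives 1 positive, 1 negative, 1 zero pivots.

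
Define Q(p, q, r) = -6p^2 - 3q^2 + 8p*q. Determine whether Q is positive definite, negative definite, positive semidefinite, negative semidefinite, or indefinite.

negative semidefinite

The symmetric matrix is A = [[-6, 4, 0], [4, -3, 0], [0, 0, 0]].
Row-reducing A symmetrically gives the diagonal entries -6, -1/3, 0.
Counting signs: 2 negative, 1 zero.
Hence Q is negative semidefinite.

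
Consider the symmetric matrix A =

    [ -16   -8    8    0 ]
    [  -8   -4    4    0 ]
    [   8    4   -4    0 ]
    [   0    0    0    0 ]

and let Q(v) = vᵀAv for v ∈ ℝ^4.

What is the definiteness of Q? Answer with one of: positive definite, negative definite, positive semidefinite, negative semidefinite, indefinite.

Applying the same elementary operations to the rows and columns of A produces a congruent diagonal matrix with entries -16, 0, 0, 0.
That gives 1 negative, 3 zero pivots.
Hence Q is negative semidefinite.

negative semidefinite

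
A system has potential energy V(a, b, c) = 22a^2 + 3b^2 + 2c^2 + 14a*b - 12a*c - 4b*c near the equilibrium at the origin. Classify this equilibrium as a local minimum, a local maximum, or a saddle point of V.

The Hessian at the origin is H = [[44, 14, -12], [14, 6, -4], [-12, -4, 4]].
Applying the same elementary operations to the rows and columns of H produces a congruent diagonal matrix with entries 44, 17/11, 12/17.
So there are 3 positive pivots.
H is positive definite, so the origin is a strict local minimum.

local minimum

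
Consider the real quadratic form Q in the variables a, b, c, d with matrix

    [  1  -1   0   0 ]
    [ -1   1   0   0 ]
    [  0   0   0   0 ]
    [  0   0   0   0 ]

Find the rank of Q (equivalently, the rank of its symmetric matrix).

Symmetric row and column elimination reduces A to a congruent diagonal form with pivots 1, 0, 0, 0.
So there are 1 positive, 3 zero pivots.
The rank is the number of nonzero pivots: 1.

1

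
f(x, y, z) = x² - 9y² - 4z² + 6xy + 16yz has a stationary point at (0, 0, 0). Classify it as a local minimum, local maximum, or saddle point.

saddle point

The Hessian at the origin is H = [[2, 6, 0], [6, -18, 16], [0, 16, -8]].
Applying the same elementary operations to the rows and columns of H produces a congruent diagonal matrix with entries 2, -36, -8/9.
That gives 1 positive, 2 negative pivots.
H is indefinite, so the origin is a saddle point.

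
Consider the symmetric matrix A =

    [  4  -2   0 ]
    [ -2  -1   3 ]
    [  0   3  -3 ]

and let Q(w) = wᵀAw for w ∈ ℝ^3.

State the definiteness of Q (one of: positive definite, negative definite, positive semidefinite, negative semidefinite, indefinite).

indefinite

An LDLᵀ factorisation of A has diagonal entries 4, -2, 3/2.
So there are 2 positive, 1 negative pivots.
Hence Q is indefinite.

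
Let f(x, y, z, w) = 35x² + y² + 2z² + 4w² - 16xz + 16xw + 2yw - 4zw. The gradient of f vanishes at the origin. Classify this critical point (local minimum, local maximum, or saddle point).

The Hessian at the origin is H = [[70, 0, -16, 16], [0, 2, 0, 2], [-16, 0, 4, -4], [16, 2, -4, 8]].
Symmetric row and column elimination reduces H to a congruent diagonal form with pivots 70, 2, 12/35, 2.
So there are 4 positive pivots.
H is positive definite, so the origin is a strict local minimum.

local minimum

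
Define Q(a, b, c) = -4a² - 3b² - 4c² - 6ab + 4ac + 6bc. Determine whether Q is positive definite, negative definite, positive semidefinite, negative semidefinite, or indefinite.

Write A = [[-4, -3, 2], [-3, -3, 3], [2, 3, -4]].
Row-reducing A symmetrically gives the diagonal entries -4, -3/4, 0.
So there are 2 negative, 1 zero pivots.
Hence Q is negative semidefinite.

negative semidefinite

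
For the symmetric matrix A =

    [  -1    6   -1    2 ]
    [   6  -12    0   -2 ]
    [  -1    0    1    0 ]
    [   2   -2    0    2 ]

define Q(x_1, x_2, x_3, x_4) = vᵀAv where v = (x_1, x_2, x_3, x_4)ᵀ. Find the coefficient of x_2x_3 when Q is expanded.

0

The coefficient of x_2x_3 is A[2,3] + A[3,2] = 2·0 = 0.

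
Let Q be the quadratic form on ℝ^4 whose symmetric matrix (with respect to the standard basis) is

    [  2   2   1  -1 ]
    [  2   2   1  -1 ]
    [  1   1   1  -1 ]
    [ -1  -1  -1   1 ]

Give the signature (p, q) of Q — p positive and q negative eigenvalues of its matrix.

Applying the same elementary operations to the rows and columns of A produces a congruent diagonal matrix with entries 2, 0, 1/2, 0.
So there are 2 positive, 2 zero pivots.

(2, 0)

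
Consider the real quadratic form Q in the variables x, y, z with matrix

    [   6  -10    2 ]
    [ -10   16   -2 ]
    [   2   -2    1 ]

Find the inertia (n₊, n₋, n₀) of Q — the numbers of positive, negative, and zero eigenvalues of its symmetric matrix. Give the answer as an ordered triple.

Congruent diagonalization of A (simultaneous row and column reduction) yields pivots 6, -2/3, 3.
That gives 2 positive, 1 negative pivots.

(2, 1, 0)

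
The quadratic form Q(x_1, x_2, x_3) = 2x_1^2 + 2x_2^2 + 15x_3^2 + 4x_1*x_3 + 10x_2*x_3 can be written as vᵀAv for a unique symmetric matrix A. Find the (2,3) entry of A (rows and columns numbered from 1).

The coefficient of x_2·x_3 in Q is 10. For a symmetric A this equals A[2,3] + A[3,2] = 2·A[2,3].
So A[2,3] = 10/2 = 5.

5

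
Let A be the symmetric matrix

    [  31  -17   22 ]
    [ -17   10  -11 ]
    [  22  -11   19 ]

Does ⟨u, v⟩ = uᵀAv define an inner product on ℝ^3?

yes

Symmetric row and column elimination reduces A to a congruent diagonal form with pivots 31, 21/31, 12/7.
Counting signs: 3 positive.
Hence Q is positive definite.
⟨·,·⟩ is an inner product exactly when A is positive definite.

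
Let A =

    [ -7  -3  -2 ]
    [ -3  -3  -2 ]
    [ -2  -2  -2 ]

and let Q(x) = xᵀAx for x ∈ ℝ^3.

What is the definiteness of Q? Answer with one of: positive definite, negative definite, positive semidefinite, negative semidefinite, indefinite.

Congruent diagonalization of A (simultaneous row and column reduction) yields pivots -7, -12/7, -2/3.
Counting signs: 3 negative.
Hence Q is negative definite.

negative definite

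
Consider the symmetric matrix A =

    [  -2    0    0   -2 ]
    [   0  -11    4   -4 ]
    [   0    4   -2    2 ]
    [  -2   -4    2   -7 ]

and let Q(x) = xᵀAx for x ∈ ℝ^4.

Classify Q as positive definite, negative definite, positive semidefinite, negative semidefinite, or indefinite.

negative definite

Leading principal minors: Δ_1 = -2, Δ_2 = 22, Δ_3 = -12, Δ_4 = 36.
The signs alternate starting with Δ_1 < 0, so by Sylvester's criterion Q is negative definite.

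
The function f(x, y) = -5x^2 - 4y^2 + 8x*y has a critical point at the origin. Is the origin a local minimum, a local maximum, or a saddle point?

local maximum

The Hessian at the origin is H = [[-10, 8], [8, -8]].
det H = -10·-8 − (8)² = 16 > 0 and H[1,1] = -10 < 0, so H is negative definite.
Therefore the origin is a local maximum.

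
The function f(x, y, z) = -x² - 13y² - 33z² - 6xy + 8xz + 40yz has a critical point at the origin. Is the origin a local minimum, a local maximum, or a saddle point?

local maximum

The Hessian at the origin is H = [[-2, -6, 8], [-6, -26, 40], [8, 40, -66]].
Row-reducing H symmetrically gives the diagonal entries -2, -8, -2.
Counting signs: 3 negative.
H is negative definite, so the origin is a strict local maximum.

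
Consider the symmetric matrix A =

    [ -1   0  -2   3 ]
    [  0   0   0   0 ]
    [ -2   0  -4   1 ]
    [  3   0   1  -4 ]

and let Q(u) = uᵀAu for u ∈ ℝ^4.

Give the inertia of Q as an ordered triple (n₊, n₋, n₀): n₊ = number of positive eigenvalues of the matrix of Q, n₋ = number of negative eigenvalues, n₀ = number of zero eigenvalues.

By Sylvester's law of inertia any congruent diagonalization of A has 1 positive, 2 negative and 1 zero entries.

(1, 2, 1)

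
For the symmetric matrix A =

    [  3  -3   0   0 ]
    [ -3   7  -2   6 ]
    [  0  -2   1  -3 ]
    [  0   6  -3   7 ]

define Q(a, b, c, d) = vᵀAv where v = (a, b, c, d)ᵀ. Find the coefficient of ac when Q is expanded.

The coefficient of ac is A[1,3] + A[3,1] = 2·0 = 0.

0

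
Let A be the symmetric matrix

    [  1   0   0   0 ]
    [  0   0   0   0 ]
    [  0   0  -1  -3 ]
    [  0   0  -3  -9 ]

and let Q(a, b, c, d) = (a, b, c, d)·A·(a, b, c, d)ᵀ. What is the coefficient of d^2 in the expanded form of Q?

The coefficient of d^2 is the diagonal entry A[4,4] = -9.

-9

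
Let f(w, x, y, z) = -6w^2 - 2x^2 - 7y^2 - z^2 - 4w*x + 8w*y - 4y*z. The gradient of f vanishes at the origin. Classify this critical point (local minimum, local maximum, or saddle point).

saddle point

The Hessian at the origin is H = [[-12, -4, 8, 0], [-4, -4, 0, 0], [8, 0, -14, -4], [0, 0, -4, -2]].
An LDLᵀ factorisation of H has diagonal entries -12, -8/3, -6, 2/3.
That gives 1 positive, 3 negative pivots.
H is indefinite, so the origin is a saddle point.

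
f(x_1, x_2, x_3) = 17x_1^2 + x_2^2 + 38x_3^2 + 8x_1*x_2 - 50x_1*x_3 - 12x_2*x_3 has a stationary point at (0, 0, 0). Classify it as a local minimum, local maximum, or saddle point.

local minimum

The Hessian at the origin is H = [[34, 8, -50], [8, 2, -12], [-50, -12, 76]].
Applying the same elementary operations to the rows and columns of H produces a congruent diagonal matrix with entries 34, 2/17, 2.
That gives 3 positive pivots.
H is positive definite, so the origin is a strict local minimum.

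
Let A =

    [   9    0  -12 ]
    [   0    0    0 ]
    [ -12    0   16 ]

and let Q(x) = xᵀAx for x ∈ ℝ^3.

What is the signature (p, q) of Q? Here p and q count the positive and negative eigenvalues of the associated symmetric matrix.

Symmetric row and column elimination reduces A to a congruent diagonal form with pivots 9, 0, 0.
That gives 1 positive, 2 zero pivots.

(1, 0)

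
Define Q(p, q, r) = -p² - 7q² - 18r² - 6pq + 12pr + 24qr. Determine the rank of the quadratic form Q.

2

The symmetric matrix is A = [[-1, -3, 6], [-3, -7, 12], [6, 12, -18]].
Row-reducing A symmetrically gives the diagonal entries -1, 2, 0.
So there are 1 positive, 1 negative, 1 zero pivots.
The rank is the number of nonzero pivots: 2.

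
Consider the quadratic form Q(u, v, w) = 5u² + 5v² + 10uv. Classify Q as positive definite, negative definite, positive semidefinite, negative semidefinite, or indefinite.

The symmetric matrix is A = [[5, 5, 0], [5, 5, 0], [0, 0, 0]].
Congruent diagonalization of A (simultaneous row and column reduction) yields pivots 5, 0, 0.
So there are 1 positive, 2 zero pivots.
Hence Q is positive semidefinite.

positive semidefinite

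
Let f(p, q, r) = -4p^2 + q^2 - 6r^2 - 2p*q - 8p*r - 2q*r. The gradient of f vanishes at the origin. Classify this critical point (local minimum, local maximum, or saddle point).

The Hessian at the origin is H = [[-8, -2, -8], [-2, 2, -2], [-8, -2, -12]].
Row-reducing H symmetrically gives the diagonal entries -8, 5/2, -4.
Counting signs: 1 positive, 2 negative.
H is indefinite, so the origin is a saddle point.

saddle point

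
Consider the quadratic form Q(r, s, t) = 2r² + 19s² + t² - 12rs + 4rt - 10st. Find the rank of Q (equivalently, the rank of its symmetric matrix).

3

The symmetric matrix is A = [[2, -6, 2], [-6, 19, -5], [2, -5, 1]].
Symmetric row and column elimination reduces A to a congruent diagonal form with pivots 2, 1, -2.
Counting signs: 2 positive, 1 negative.
The rank is the number of nonzero pivots: 3.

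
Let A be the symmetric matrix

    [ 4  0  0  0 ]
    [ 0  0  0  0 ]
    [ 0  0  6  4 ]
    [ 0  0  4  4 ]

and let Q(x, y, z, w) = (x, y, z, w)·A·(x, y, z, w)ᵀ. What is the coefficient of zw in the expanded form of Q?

The coefficient of zw is A[3,4] + A[4,3] = 2·4 = 8.

8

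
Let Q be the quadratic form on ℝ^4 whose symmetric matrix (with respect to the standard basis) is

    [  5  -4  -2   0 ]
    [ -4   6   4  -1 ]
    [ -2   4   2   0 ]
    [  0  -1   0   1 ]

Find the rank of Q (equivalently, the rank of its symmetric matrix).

4

Applying the same elementary operations to the rows and columns of A produces a congruent diagonal matrix with entries 5, 14/5, -6/7, 3/2.
Counting signs: 3 positive, 1 negative.
The rank is the number of nonzero pivots: 4.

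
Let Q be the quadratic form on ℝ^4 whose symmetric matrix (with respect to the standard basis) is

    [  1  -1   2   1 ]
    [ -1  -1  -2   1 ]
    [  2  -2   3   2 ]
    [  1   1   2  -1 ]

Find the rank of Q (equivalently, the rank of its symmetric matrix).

3

Congruent diagonalization of A (simultaneous row and column reduction) yields pivots 1, -2, -1, 0.
Counting signs: 1 positive, 2 negative, 1 zero.
The rank is the number of nonzero pivots: 3.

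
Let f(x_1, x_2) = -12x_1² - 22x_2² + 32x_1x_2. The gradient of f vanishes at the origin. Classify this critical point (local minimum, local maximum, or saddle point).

local maximum

The Hessian at the origin is H = [[-24, 32], [32, -44]].
det H = -24·-44 − (32)² = 32 > 0 and H[1,1] = -24 < 0, so H is negative definite.
Therefore the origin is a local maximum.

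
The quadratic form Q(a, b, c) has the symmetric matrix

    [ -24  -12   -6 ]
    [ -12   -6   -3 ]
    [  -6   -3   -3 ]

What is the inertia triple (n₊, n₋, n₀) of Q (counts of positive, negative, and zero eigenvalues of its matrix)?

(0, 2, 1)

Symmetric row and column elimination reduces A to a congruent diagonal form with pivots -24, 0, -3/2.
Counting signs: 2 negative, 1 zero.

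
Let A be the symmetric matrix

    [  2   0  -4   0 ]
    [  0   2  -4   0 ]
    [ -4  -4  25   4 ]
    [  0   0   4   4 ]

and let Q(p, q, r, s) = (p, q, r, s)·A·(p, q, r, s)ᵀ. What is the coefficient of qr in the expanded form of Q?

The coefficient of qr is A[2,3] + A[3,2] = 2·(-4) = -8.

-8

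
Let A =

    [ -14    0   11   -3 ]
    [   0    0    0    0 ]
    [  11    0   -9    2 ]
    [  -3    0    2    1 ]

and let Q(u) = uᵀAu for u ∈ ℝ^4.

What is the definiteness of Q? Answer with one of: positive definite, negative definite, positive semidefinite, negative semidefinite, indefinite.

Symmetric row and column elimination reduces A to a congruent diagonal form with pivots -14, 0, -5/14, 2.
Counting signs: 1 positive, 2 negative, 1 zero.
Hence Q is indefinite.

indefinite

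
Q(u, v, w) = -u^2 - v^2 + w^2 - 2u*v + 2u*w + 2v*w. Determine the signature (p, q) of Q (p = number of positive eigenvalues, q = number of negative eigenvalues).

(1, 1)

The associated matrix is A = [[-1, -1, 1], [-1, -1, 1], [1, 1, 1]].
Congruent diagonalization of A (simultaneous row and column reduction) yields pivots -1, 0, 2.
That gives 1 positive, 1 negative, 1 zero pivots.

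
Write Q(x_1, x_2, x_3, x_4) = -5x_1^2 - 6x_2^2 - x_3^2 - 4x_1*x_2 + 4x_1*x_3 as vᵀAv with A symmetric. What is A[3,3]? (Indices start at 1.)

-1

The coefficient of x_3^2 in Q is -1, and that is exactly A[3,3].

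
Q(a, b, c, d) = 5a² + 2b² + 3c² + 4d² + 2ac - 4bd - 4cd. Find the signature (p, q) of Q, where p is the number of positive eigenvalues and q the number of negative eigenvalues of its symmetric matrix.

(4, 0)

The associated matrix is A = [[5, 0, 1, 0], [0, 2, 0, -2], [1, 0, 3, -2], [0, -2, -2, 4]].
An LDLᵀ factorisation of A has diagonal entries 5, 2, 14/5, 4/7.
Counting signs: 4 positive.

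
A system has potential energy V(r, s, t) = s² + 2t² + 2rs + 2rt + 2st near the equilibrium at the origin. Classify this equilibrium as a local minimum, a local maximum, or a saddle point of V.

The Hessian at the origin is H = [[0, 2, 2], [2, 2, 2], [2, 2, 4]].
H is indefinite, so the origin is a saddle point.

saddle point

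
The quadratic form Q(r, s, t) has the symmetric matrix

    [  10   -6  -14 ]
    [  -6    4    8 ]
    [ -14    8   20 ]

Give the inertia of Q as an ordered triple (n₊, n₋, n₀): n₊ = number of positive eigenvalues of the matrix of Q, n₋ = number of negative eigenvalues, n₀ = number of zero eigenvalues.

Congruent diagonalization of A (simultaneous row and column reduction) yields pivots 10, 2/5, 0.
So there are 2 positive, 1 zero pivots.

(2, 0, 1)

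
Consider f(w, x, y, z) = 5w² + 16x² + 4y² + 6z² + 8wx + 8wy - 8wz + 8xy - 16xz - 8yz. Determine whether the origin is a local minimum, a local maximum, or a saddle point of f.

local minimum

The Hessian at the origin is H = [[10, 8, 8, -8], [8, 32, 8, -16], [8, 8, 8, -8], [-8, -16, -8, 12]].
Applying the same elementary operations to the rows and columns of H produces a congruent diagonal matrix with entries 10, 128/5, 3/2, 4/3.
So there are 4 positive pivots.
H is positive definite, so the origin is a strict local minimum.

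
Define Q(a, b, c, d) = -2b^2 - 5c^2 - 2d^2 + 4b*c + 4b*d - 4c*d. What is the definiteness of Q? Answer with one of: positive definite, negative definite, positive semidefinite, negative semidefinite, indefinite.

The associated matrix is A = [[0, 0, 0, 0], [0, -2, 2, 2], [0, 2, -5, -2], [0, 2, -2, -2]].
Symmetric row and column elimination reduces A to a congruent diagonal form with pivots 0, -2, -3, 0.
So there are 2 negative, 2 zero pivots.
Hence Q is negative semidefinite.

negative semidefinite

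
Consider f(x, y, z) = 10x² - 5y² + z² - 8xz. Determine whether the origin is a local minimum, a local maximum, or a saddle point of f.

The Hessian at the origin is H = [[20, 0, -8], [0, -10, 0], [-8, 0, 2]].
Congruent diagonalization of H (simultaneous row and column reduction) yields pivots 20, -10, -6/5.
Counting signs: 1 positive, 2 negative.
H is indefinite, so the origin is a saddle point.

saddle point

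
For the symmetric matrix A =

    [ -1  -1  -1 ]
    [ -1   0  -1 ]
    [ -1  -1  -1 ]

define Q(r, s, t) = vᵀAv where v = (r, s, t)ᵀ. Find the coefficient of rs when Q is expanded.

-2

The coefficient of rs is A[1,2] + A[2,1] = 2·(-1) = -2.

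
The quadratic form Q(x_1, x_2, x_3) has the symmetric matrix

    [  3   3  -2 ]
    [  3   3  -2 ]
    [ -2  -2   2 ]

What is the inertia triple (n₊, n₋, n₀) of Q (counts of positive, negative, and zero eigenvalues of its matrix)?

Applying the same elementary operations to the rows and columns of A produces a congruent diagonal matrix with entries 3, 0, 2/3.
That gives 2 positive, 1 zero pivots.

(2, 0, 1)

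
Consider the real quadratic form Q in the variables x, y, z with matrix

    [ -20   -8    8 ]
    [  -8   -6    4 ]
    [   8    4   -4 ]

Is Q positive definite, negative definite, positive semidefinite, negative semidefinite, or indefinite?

Leading principal minors: Δ_1 = -20, Δ_2 = 56, Δ_3 = -32.
The signs alternate starting with Δ_1 < 0, so by Sylvester's criterion Q is negative definite.

negative definite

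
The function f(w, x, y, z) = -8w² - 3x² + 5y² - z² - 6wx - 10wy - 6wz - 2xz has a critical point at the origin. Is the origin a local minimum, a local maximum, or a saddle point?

saddle point

The Hessian at the origin is H = [[-16, -6, -10, -6], [-6, -6, 0, -2], [-10, 0, 10, 0], [-6, -2, 0, -2]].
Symmetric row and column elimination reduces H to a congruent diagonal form with pivots -16, -15/4, 20, -8/15.
Counting signs: 1 positive, 3 negative.
H is indefinite, so the origin is a saddle point.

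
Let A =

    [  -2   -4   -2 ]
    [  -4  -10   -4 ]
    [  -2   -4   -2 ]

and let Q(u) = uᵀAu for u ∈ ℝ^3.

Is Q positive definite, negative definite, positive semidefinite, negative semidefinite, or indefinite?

Applying the same elementary operations to the rows and columns of A produces a congruent diagonal matrix with entries -2, -2, 0.
Counting signs: 2 negative, 1 zero.
Hence Q is negative semidefinite.

negative semidefinite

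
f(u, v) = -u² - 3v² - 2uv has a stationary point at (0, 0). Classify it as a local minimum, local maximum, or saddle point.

The Hessian at the origin is H = [[-2, -2], [-2, -6]].
det H = -2·-6 − (-2)² = 8 > 0 and H[1,1] = -2 < 0, so H is negative definite.
Therefore the origin is a local maximum.

local maximum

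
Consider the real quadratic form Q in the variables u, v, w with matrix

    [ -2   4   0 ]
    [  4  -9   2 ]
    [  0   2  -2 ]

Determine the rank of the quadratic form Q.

Congruent diagonalization of A (simultaneous row and column reduction) yields pivots -2, -1, 2.
That gives 1 positive, 2 negative pivots.
The rank is the number of nonzero pivots: 3.

3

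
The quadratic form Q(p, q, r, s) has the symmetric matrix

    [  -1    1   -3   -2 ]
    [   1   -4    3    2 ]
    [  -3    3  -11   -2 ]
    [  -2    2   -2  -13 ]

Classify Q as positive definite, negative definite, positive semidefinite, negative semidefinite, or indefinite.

An LDLᵀ factorisation of A has diagonal entries -1, -3, -2, -1.
That gives 4 negative pivots.
Hence Q is negative definite.

negative definite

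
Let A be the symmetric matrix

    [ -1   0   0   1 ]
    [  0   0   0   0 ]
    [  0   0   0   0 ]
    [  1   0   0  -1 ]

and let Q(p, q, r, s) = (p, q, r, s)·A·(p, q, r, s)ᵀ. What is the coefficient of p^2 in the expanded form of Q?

The coefficient of p^2 is the diagonal entry A[1,1] = -1.

-1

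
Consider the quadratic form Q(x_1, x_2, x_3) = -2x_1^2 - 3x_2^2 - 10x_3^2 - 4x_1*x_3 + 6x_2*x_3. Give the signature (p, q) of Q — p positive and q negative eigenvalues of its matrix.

(0, 3)

The symmetric matrix is A = [[-2, 0, -2], [0, -3, 3], [-2, 3, -10]].
Congruent diagonalization of A (simultaneous row and column reduction) yields pivots -2, -3, -5.
That gives 3 negative pivots.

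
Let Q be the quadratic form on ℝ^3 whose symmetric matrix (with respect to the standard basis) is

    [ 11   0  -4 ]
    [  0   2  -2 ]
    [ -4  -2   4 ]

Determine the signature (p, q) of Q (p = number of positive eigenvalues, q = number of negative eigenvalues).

An LDLᵀ factorisation of A has diagonal entries 11, 2, 6/11.
So there are 3 positive pivots.

(3, 0)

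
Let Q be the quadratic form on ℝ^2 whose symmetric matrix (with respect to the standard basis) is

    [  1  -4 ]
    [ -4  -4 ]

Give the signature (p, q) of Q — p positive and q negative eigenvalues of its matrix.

(1, 1)

Congruent diagonalization of A (simultaneous row and column reduction) yields pivots 1, -20.
Counting signs: 1 positive, 1 negative.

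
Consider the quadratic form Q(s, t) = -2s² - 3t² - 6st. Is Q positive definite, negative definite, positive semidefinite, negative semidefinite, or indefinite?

indefinite

The associated matrix is A = [[-2, -3], [-3, -3]].
Applying the same elementary operations to the rows and columns of A produces a congruent diagonal matrix with entries -2, 3/2.
Counting signs: 1 positive, 1 negative.
Hence Q is indefinite.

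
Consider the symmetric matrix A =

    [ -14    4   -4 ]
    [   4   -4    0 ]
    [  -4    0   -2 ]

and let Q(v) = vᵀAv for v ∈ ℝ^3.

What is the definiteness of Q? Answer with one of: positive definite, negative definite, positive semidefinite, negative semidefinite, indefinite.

Applying the same elementary operations to the rows and columns of A produces a congruent diagonal matrix with entries -14, -20/7, -2/5.
Counting signs: 3 negative.
Hence Q is negative definite.

negative definite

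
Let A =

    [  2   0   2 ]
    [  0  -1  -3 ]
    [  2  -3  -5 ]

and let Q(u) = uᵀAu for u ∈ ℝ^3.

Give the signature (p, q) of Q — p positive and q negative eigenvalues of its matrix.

Applying the same elementary operations to the rows and columns of A produces a congruent diagonal matrix with entries 2, -1, 2.
That gives 2 positive, 1 negative pivots.

(2, 1)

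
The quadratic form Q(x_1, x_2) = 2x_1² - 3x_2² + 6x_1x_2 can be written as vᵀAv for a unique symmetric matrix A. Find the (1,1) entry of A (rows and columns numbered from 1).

2

The coefficient of x_1² in Q is 2, and that is exactly A[1,1].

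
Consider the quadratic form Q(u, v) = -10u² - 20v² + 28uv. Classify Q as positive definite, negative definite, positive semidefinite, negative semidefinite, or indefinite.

negative definite

The associated matrix is A = [[-10, 14], [14, -20]].
An LDLᵀ factorisation of A has diagonal entries -10, -2/5.
That gives 2 negative pivots.
Hence Q is negative definite.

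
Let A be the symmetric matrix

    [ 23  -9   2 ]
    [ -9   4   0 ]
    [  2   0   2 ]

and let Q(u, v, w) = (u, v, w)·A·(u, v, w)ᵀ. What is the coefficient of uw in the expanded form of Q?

The coefficient of uw is A[1,3] + A[3,1] = 2·2 = 4.

4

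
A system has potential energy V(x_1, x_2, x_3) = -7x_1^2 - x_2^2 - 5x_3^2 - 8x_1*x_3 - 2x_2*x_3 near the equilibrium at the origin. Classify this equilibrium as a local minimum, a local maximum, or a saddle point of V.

The Hessian at the origin is H = [[-14, 0, -8], [0, -2, -2], [-8, -2, -10]].
Symmetric row and column elimination reduces H to a congruent diagonal form with pivots -14, -2, -24/7.
Counting signs: 3 negative.
H is negative definite, so the origin is a strict local maximum.

local maximum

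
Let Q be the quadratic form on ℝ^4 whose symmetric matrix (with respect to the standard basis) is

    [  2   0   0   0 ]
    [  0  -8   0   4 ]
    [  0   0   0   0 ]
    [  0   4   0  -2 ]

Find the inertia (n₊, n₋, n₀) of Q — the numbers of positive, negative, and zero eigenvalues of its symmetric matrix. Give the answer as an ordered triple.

Symmetric row and column elimination reduces A to a congruent diagonal form with pivots 2, -8, 0, 0.
Counting signs: 1 positive, 1 negative, 2 zero.

(1, 1, 2)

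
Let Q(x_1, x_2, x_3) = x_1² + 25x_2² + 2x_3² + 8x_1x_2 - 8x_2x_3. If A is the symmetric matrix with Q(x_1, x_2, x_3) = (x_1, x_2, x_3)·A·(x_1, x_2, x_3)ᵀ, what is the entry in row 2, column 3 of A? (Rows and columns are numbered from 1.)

-4

The coefficient of x_2·x_3 in Q is -8. For a symmetric A this equals A[2,3] + A[3,2] = 2·A[2,3].
So A[2,3] = -8/2 = -4.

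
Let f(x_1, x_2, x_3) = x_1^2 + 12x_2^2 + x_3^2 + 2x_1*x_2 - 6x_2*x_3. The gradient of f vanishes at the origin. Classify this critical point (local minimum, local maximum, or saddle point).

The Hessian at the origin is H = [[2, 2, 0], [2, 24, -6], [0, -6, 2]].
Row-reducing H symmetrically gives the diagonal entries 2, 22, 4/11.
Counting signs: 3 positive.
H is positive definite, so the origin is a strict local minimum.

local minimum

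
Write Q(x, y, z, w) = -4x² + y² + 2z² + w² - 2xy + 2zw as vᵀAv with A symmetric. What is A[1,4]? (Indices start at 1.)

0

The coefficient of x·w in Q is 0. For a symmetric A this equals A[1,4] + A[4,1] = 2·A[1,4].
So A[1,4] = 0/2 = 0.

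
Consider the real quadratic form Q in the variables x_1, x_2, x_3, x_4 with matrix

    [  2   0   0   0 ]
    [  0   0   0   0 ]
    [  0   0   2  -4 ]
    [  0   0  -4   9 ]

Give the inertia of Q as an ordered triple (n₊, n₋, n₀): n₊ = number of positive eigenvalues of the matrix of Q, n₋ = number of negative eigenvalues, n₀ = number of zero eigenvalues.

Applying the same elementary operations to the rows and columns of A produces a congruent diagonal matrix with entries 2, 0, 2, 1.
So there are 3 positive, 1 zero pivots.

(3, 0, 1)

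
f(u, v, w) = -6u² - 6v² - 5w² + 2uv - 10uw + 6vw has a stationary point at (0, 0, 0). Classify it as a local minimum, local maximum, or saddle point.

The Hessian at the origin is H = [[-12, 2, -10], [2, -12, 6], [-10, 6, -10]].
Applying the same elementary operations to the rows and columns of H produces a congruent diagonal matrix with entries -12, -35/3, -2/35.
That gives 3 negative pivots.
H is negative definite, so the origin is a strict local maximum.

local maximum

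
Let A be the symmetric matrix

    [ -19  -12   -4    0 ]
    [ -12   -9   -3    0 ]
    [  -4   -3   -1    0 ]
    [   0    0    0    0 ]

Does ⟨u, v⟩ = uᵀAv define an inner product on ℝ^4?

no

Row-reducing A symmetrically gives the diagonal entries -19, -27/19, 0, 0.
Counting signs: 2 negative, 2 zero.
Hence Q is negative semidefinite.
⟨·,·⟩ is an inner product exactly when A is positive definite.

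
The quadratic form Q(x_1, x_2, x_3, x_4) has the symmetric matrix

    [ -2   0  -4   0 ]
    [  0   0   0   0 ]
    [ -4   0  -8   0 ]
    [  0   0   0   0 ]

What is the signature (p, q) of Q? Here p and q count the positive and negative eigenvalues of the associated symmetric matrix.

Applying the same elementary operations to the rows and columns of A produces a congruent diagonal matrix with entries -2, 0, 0, 0.
That gives 1 negative, 3 zero pivots.

(0, 1)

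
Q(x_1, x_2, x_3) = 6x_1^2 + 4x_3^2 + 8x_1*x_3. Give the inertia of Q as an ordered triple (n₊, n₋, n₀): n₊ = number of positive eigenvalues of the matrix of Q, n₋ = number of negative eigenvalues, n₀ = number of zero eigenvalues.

(2, 0, 1)

The symmetric matrix is A = [[6, 0, 4], [0, 0, 0], [4, 0, 4]].
Row-reducing A symmetrically gives the diagonal entries 6, 0, 4/3.
So there are 2 positive, 1 zero pivots.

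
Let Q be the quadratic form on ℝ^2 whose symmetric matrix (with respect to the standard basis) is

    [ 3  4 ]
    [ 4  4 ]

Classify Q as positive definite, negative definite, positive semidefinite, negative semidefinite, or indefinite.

indefinite

For the 2×2 matrix [[3, 4], [4, 4]]: det = 3·4 − (4)² = -4, trace = 7.
det < 0 so the eigenvalues have opposite signs; the form is indefinite.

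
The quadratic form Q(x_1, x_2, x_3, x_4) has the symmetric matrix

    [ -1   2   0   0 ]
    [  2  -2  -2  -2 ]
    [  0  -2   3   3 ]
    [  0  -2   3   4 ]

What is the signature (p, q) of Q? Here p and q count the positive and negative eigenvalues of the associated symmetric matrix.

Congruent diagonalization of A (simultaneous row and column reduction) yields pivots -1, 2, 1, 1.
So there are 3 positive, 1 negative pivots.

(3, 1)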